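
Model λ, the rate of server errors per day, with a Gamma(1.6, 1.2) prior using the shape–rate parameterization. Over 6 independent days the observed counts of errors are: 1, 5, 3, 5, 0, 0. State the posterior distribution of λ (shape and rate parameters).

Posterior: Gamma(shape=15.6, rate=7.2)

Total count ∑xᵢ = 14 over n = 6 days.
Gamma is conjugate to the Poisson likelihood: posterior is Gamma(shape = 1.6+14 = 15.6, rate = 1.2+6 = 7.2).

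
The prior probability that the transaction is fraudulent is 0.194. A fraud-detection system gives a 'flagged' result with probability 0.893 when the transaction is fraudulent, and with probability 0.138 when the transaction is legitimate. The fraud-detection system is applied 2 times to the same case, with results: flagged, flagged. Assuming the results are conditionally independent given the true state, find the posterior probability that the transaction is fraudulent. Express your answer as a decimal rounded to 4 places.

Posterior P(H) ≈ 0.9097

With H the event that the transaction is fraudulent, the joint likelihood of the observed sequence is P(data|H) = 0.893·0.893 = 0.79745 and P(data|¬H) = 0.138·0.138 = 0.019044.
Bayes: P(H|data) = 0.194·0.79745 / (0.194·0.79745 + 0.806·0.019044) = 0.15471/0.17005 = 0.9097.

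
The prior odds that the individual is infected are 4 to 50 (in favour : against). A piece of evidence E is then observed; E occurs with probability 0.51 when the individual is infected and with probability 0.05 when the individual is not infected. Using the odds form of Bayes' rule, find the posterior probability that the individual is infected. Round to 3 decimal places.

Posterior probability ≈ 0.449

Prior odds = 4/50 = 0.080000.
Likelihood ratio for E = 0.51/0.05 = 10.200.
Posterior odds = prior odds × LR = 0.81600.
Posterior probability = odds/(1+odds) = 0.81600/1.8160 = 0.449.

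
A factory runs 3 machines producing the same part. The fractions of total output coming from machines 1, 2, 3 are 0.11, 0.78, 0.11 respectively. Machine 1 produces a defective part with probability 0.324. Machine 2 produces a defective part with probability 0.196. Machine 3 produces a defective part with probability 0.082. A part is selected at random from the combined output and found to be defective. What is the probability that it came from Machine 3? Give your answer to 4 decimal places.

P(defective|M1) = 0.324; P(defective|M2) = 0.196; P(defective|M3) = 0.082.
Prior × likelihood for each source: 0.11·0.324=0.03564, 0.78·0.196=0.1529, 0.11·0.082=0.009020. Summing gives P(defective) = 0.19754.
P(Machine 3 | defective) = 0.009020 / 0.19754 = 0.0457.

Posterior probability ≈ 0.0457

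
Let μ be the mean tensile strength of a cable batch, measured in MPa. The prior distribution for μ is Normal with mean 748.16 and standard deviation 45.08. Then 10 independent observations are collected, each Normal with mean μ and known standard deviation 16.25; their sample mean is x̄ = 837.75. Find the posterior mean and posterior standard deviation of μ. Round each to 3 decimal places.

Prior precision 1/τ₀² = 1/45.08² = 0.00049208; data precision n/σ² = 10/16.25² = 0.0378698.
Posterior precision = 0.00049208 + 0.0378698 = 0.0383619, giving posterior SD = 1/√0.0383619 = 5.106.
Posterior mean = (0.00049208·748.16 + 0.0378698·837.75) / 0.0383619 = 836.601.

Posterior mean ≈ 836.601; posterior SD ≈ 5.106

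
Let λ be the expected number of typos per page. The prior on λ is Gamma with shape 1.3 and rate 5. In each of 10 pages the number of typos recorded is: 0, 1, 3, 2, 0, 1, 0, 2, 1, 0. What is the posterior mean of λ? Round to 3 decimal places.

Total count ∑xᵢ = 10 over n = 10 pages.
Gamma is conjugate to the Poisson likelihood: posterior is Gamma(shape = 1.3+10 = 11.3, rate = 5+10 = 15).
E[λ | data] = 11.3/15 = 0.753.

Posterior mean ≈ 0.753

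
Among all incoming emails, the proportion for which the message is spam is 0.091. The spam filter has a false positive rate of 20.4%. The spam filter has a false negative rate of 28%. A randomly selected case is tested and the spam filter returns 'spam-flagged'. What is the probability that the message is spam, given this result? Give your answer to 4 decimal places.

Write H for 'the message is spam'. Prior odds H:¬H = 0.091/0.909 = 0.10011. For the 'spam-flagged' outcome, the likelihood ratio is 0.72/0.204 = 3.5294.
Posterior odds = 0.10011 × 3.5294 = 0.35333, so P(H|E) = 0.35333/(1+0.35333) = 0.2611.

P(H | E) ≈ 0.2611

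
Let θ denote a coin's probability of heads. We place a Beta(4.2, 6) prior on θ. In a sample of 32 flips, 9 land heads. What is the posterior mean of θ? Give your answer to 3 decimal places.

Observing 9 successes and 23 failures updates Beta(4.2, 6) by adding the success and failure counts to the two shape parameters: α = 4.2+9 = 13.2, β = 6+23 = 29.
Posterior mean = α/(α+β) = 13.2/42.2 = 0.313.

Posterior mean ≈ 0.313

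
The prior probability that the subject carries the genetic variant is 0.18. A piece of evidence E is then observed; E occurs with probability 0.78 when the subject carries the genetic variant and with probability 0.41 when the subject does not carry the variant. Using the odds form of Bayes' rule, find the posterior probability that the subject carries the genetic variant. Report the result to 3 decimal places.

Posterior probability ≈ 0.295

Prior odds = 0.18/(1−0.18) = 0.21951. In log-odds, ln(0.21951) = -1.5163.
Add log likelihood ratio: ln(1.9024) = 0.64314.
Posterior log-odds = -0.87321, so posterior odds = exp(-0.87321) = 0.41761. Converting, P(H|E) = 0.41761/1.4176 = 0.295.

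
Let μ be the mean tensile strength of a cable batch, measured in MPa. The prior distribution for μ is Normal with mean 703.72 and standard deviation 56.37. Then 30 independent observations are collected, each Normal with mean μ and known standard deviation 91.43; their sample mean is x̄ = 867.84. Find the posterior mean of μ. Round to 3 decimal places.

With known σ, the Normal prior is conjugate. Weight on the data is w = (n/σ²)/(n/σ² + 1/τ₀²) = 0.00358876/(0.00358876+0.00031471) = 0.91938.
Posterior mean = w·x̄ + (1−w)·μ₀ = 0.91938·867.84 + 0.080622·703.72 = 854.608.

Posterior mean ≈ 854.608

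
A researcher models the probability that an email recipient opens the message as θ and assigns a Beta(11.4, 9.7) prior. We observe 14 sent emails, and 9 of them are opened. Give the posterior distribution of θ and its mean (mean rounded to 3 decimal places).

Observing 9 successes and 5 failures updates Beta(11.4, 9.7) by adding the success and failure counts to the two shape parameters: α = 11.4+9 = 20.4, β = 9.7+5 = 14.7.
Posterior mean = α/(α+β) = 20.4/35.1 = 0.581.

Posterior: Beta(20.4, 14.7); mean ≈ 0.581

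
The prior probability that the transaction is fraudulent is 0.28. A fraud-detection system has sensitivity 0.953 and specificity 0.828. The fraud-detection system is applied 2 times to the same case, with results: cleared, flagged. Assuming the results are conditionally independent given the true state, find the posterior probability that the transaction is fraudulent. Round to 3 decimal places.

With H the event that the transaction is fraudulent, the joint likelihood of the observed sequence is P(data|H) = 0.047·0.953 = 0.044791 and P(data|¬H) = 0.828·0.172 = 0.14242.
Bayes: P(H|data) = 0.28·0.044791 / (0.28·0.044791 + 0.72·0.14242) = 0.012541/0.11508 = 0.1090.

Posterior P(H) ≈ 0.109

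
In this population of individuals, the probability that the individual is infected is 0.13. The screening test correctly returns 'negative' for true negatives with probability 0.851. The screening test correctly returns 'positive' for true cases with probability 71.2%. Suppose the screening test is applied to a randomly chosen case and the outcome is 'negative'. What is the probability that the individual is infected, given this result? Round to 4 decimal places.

Write H for 'the individual is infected'. Prior odds H:¬H = 0.13/0.87 = 0.14943. For the 'negative' outcome, the likelihood ratio is 0.288/0.851 = 0.33843.
Posterior odds = 0.14943 × 0.33843 = 0.050569, so P(H|E) = 0.050569/(1+0.050569) = 0.0481.

P(H | E) ≈ 0.0481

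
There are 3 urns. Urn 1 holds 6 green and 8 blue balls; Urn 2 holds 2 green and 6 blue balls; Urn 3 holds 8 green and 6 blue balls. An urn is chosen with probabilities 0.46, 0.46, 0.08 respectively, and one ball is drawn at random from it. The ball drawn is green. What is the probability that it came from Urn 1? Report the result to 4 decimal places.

P(green|Urn 1) = 0.4286; P(green|Urn 2) = 0.25; P(green|Urn 3) = 0.5714.
Prior × likelihood for each source: 0.46·0.4286=0.1971, 0.46·0.25=0.1150, 0.08·0.5714=0.04571. Summing gives P(green) = 0.35786.
P(Urn 1 | green) = 0.1971 / 0.35786 = 0.5509.

Posterior probability ≈ 0.5509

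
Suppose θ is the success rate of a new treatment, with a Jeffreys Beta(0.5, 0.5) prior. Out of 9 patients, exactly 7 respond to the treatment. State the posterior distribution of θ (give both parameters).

The binomial likelihood is conjugate to the Beta prior: with 7 successes and 2 failures, the posterior is Beta(0.5+7, 0.5+2) = Beta(7.5, 2.5).

Posterior: Beta(7.5, 2.5)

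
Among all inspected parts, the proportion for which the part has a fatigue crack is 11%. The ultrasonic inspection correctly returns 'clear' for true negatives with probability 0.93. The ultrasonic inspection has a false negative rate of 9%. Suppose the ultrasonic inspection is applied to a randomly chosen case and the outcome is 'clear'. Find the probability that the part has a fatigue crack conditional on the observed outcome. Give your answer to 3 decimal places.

Write H for 'the part has a fatigue crack'. Prior odds H:¬H = 0.11/0.89 = 0.12360. For the 'clear' outcome, the likelihood ratio is 0.09/0.93 = 0.096774.
Posterior odds = 0.12360 × 0.096774 = 0.011961, so P(H|E) = 0.011961/(1+0.011961) = 0.012.

P(H | E) ≈ 0.012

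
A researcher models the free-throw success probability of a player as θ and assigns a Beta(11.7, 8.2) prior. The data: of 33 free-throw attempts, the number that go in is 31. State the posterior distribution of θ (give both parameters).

Posterior: Beta(42.7, 10.2)

The binomial likelihood is conjugate to the Beta prior: with 31 successes and 2 failures, the posterior is Beta(11.7+31, 8.2+2) = Beta(42.7, 10.2).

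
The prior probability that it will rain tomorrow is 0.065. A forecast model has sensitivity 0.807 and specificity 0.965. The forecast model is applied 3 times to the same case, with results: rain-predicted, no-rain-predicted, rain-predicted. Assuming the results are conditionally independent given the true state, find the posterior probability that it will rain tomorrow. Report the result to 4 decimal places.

Posterior P(H) ≈ 0.8808

Let H be the event that it will rain tomorrow; start with P(H) = 0.065. P('rain-predicted'|H) = 0.807, P('rain-predicted'|¬H) = 0.035.
Update on result 1 ('rain-predicted'): P(H) ← 0.807·0.0650 / (0.807·0.0650 + 0.035·0.9350) = 0.052455/0.085180 = 0.6158.
Update on result 2 ('no-rain-predicted'): P(H) ← 0.193·0.6158 / (0.193·0.6158 + 0.965·0.3842) = 0.11885/0.48959 = 0.2428.
Update on result 3 ('rain-predicted'): P(H) ← 0.807·0.2428 / (0.807·0.2428 + 0.035·0.7572) = 0.19591/0.22241 = 0.8808.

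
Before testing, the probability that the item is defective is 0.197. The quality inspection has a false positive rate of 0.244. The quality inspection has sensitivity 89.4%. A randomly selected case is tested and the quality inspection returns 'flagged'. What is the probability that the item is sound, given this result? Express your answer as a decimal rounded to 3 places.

P(¬H | E) ≈ 0.527

Let H be the event that the item is defective. P(H) = 0.197, so P(¬H) = 0.803. With E the 'flagged' result, P(E|H) = 0.894 and P(E|¬H) = 0.244.
P(E) = 0.894·0.197 + 0.244·0.803 = 0.17612 + 0.19593 = 0.37205.
By Bayes' theorem, P(H|E) = 0.17612 / 0.37205 = 0.473. Hence P(¬H|E) = 1 − 0.473 = 0.527.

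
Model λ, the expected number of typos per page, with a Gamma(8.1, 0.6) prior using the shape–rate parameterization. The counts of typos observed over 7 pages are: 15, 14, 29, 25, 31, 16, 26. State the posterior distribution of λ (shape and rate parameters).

The Poisson likelihood adds the total count to the shape and the number of exposure periods to the rate. Here ∑xᵢ = 156 and n = 7, so shape 8.1→164.1 and rate 0.6→7.6.

Posterior: Gamma(shape=164.1, rate=7.6)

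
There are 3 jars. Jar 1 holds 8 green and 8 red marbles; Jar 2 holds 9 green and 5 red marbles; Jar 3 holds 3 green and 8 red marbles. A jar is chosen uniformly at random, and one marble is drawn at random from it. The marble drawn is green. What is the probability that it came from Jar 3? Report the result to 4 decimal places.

Tabulate prior·likelihood by source: [1] prior 0.333333, lik 0.5, product 0.1667; [2] prior 0.333333, lik 0.6429, product 0.2143; [3] prior 0.333333, lik 0.2727, product 0.09091.
Normalizing constant = 0.47186; the posterior for Jar 3 is its product over the sum, 0.09091/0.47186 = 0.1927.

Posterior probability ≈ 0.1927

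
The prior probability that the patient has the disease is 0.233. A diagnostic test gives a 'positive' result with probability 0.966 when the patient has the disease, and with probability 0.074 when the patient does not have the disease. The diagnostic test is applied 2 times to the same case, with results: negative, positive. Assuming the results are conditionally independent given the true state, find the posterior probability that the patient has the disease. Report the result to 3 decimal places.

Posterior P(H) ≈ 0.127

Let H be the event that the patient has the disease; start with P(H) = 0.233. P('positive'|H) = 0.966, P('positive'|¬H) = 0.074.
Update on result 1 ('negative'): P(H) ← 0.034·0.2330 / (0.034·0.2330 + 0.926·0.7670) = 0.0079220/0.71816 = 0.0110.
Update on result 2 ('positive'): P(H) ← 0.966·0.0110 / (0.966·0.0110 + 0.074·0.9890) = 0.010656/0.083840 = 0.1271.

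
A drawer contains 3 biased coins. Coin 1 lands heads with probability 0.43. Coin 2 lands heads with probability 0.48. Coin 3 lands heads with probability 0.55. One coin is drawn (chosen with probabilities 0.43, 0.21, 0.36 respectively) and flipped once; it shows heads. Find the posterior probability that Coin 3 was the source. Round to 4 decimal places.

P(heads|C1) = 0.43; P(heads|C2) = 0.48; P(heads|C3) = 0.55.
Prior × likelihood for each source: 0.43·0.43=0.1849, 0.21·0.48=0.1008, 0.36·0.55=0.1980. Summing gives P(heads) = 0.48370.
P(Coin 3 | heads) = 0.1980 / 0.48370 = 0.4093.

Posterior probability ≈ 0.4093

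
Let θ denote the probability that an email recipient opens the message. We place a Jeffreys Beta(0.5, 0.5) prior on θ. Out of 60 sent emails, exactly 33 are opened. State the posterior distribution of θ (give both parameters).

Posterior: Beta(33.5, 27.5)

Observing 33 successes and 27 failures updates Beta(0.5, 0.5) by adding the success and failure counts to the two shape parameters: α = 0.5+33 = 33.5, β = 0.5+27 = 27.5.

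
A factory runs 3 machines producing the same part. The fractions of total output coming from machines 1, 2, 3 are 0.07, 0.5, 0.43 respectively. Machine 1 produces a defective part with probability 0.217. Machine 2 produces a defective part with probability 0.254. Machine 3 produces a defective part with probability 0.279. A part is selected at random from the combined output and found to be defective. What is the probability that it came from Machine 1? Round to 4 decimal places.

Posterior probability ≈ 0.0579

P(defective|M1) = 0.217; P(defective|M2) = 0.254; P(defective|M3) = 0.279.
Prior × likelihood for each source: 0.07·0.217=0.01519, 0.5·0.254=0.1270, 0.43·0.279=0.1200. Summing gives P(defective) = 0.26216.
P(Machine 1 | defective) = 0.01519 / 0.26216 = 0.0579.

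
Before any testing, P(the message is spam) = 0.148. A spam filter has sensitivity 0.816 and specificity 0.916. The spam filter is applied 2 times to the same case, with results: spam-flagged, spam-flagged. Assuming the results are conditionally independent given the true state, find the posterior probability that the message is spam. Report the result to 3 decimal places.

Let H be the event that the message is spam; start with P(H) = 0.148. P('spam-flagged'|H) = 0.816, P('spam-flagged'|¬H) = 0.084.
Update on result 1 ('spam-flagged'): P(H) ← 0.816·0.1480 / (0.816·0.1480 + 0.084·0.8520) = 0.12077/0.19234 = 0.6279.
Update on result 2 ('spam-flagged'): P(H) ← 0.816·0.6279 / (0.816·0.6279 + 0.084·0.3721) = 0.51237/0.54362 = 0.9425.

Posterior P(H) ≈ 0.943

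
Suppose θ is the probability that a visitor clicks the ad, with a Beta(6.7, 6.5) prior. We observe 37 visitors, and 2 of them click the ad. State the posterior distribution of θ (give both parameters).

The binomial likelihood is conjugate to the Beta prior: with 2 successes and 35 failures, the posterior is Beta(6.7+2, 6.5+35) = Beta(8.7, 41.5).

Posterior: Beta(8.7, 41.5)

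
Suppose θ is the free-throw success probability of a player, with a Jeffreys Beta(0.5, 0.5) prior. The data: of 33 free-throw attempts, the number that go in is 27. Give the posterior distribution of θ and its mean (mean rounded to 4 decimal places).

Posterior: Beta(27.5, 6.5); mean ≈ 0.8088

Observing 27 successes and 6 failures updates Beta(0.5, 0.5) by adding the success and failure counts to the two shape parameters: α = 0.5+27 = 27.5, β = 0.5+6 = 6.5.
Posterior mean = α/(α+β) = 27.5/34 = 0.8088.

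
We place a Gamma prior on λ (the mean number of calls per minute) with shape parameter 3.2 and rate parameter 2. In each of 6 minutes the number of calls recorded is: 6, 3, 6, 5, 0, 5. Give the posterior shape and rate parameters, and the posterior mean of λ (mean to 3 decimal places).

Posterior: Gamma(shape=28.2, rate=8); mean ≈ 3.525

Total count ∑xᵢ = 25 over n = 6 minutes.
Gamma is conjugate to the Poisson likelihood: posterior is Gamma(shape = 3.2+25 = 28.2, rate = 2+6 = 8).
Posterior mean = shape/rate = 28.2/8 = 3.525.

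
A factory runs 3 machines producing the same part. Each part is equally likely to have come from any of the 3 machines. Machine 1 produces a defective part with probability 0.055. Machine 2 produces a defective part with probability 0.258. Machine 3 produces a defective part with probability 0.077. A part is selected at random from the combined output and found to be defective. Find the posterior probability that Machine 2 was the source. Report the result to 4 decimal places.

Tabulate prior·likelihood by source: [1] prior 0.333333, lik 0.055, product 0.01833; [2] prior 0.333333, lik 0.258, product 0.08600; [3] prior 0.333333, lik 0.077, product 0.02567.
Normalizing constant = 0.13000; the posterior for Machine 2 is its product over the sum, 0.08600/0.13000 = 0.6615.

Posterior probability ≈ 0.6615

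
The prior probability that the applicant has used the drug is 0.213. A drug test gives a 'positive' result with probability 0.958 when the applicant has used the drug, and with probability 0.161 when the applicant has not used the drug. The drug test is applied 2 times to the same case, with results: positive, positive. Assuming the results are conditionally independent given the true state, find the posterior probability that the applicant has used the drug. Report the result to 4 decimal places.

Posterior P(H) ≈ 0.9055

Let H be the event that the applicant has used the drug; start with P(H) = 0.213. P('positive'|H) = 0.958, P('positive'|¬H) = 0.161.
Update on result 1 ('positive'): P(H) ← 0.958·0.2130 / (0.958·0.2130 + 0.161·0.7870) = 0.20405/0.33076 = 0.6169.
Update on result 2 ('positive'): P(H) ← 0.958·0.6169 / (0.958·0.6169 + 0.161·0.3831) = 0.59101/0.65269 = 0.9055.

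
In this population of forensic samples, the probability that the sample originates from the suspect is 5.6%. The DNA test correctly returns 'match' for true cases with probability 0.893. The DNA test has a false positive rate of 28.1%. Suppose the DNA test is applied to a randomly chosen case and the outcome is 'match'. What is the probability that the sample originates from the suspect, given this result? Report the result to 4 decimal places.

Let H be the event that the sample originates from the suspect. P(H) = 0.056, so P(¬H) = 0.944. With E the 'match' result, P(E|H) = 0.893 and P(E|¬H) = 0.281.
P(E) = 0.893·0.056 + 0.281·0.944 = 0.050008 + 0.26526 = 0.31527.
By Bayes' theorem, P(H|E) = 0.050008 / 0.31527 = 0.1586.

P(H | E) ≈ 0.1586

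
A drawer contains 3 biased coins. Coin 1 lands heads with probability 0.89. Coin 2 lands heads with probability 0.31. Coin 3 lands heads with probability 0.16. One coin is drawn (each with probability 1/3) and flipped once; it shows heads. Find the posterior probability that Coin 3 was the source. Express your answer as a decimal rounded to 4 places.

Tabulate prior·likelihood by source: [1] prior 0.333333, lik 0.89, product 0.2967; [2] prior 0.333333, lik 0.31, product 0.1033; [3] prior 0.333333, lik 0.16, product 0.05333.
Normalizing constant = 0.45333; the posterior for Coin 3 is its product over the sum, 0.05333/0.45333 = 0.1176.

Posterior probability ≈ 0.1176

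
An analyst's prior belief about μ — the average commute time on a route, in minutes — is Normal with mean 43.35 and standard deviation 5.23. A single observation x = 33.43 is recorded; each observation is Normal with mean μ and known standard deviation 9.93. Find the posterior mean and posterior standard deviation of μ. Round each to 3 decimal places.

Prior precision 1/τ₀² = 1/5.23² = 0.0365592; data precision n/σ² = 1/9.93² = 0.0101415.
Posterior precision = 0.0365592 + 0.0101415 = 0.0467007, giving posterior SD = 1/√0.0467007 = 4.627.
Posterior mean = (0.0365592·43.35 + 0.0101415·33.43) / 0.0467007 = 41.196.

Posterior mean ≈ 41.196; posterior SD ≈ 4.627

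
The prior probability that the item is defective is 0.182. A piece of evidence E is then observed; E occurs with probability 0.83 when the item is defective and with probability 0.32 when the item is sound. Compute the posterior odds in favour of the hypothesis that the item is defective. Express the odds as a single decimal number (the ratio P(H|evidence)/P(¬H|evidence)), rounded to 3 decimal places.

Posterior odds ≈ 0.577

Prior odds = 0.182/(1−0.182) = 0.22249.
Likelihood ratio for E = 0.83/0.32 = 2.5938.
Posterior odds = prior odds × LR = 0.57709.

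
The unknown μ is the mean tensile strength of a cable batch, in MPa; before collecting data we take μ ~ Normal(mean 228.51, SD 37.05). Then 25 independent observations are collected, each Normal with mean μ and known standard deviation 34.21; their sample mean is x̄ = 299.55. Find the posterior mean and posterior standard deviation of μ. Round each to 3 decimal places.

Posterior mean ≈ 297.207; posterior SD ≈ 6.728

With known σ, the Normal prior is conjugate. Weight on the data is w = (n/σ²)/(n/σ² + 1/τ₀²) = 0.0213616/(0.0213616+0.00072849) = 0.96702.
Posterior mean = w·x̄ + (1−w)·μ₀ = 0.96702·299.55 + 0.032978·228.51 = 297.207. Posterior variance = 1/(0.0213616+0.00072849) = 45.2692, so SD = 6.728.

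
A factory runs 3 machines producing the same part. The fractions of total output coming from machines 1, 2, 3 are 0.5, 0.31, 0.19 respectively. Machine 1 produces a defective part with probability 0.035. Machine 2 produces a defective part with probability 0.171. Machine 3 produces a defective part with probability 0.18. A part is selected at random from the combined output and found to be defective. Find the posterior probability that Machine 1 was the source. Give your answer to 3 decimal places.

Posterior probability ≈ 0.167

Tabulate prior·likelihood by source: [1] prior 0.5, lik 0.035, product 0.01750; [2] prior 0.31, lik 0.171, product 0.05301; [3] prior 0.19, lik 0.18, product 0.03420.
Normalizing constant = 0.10471; the posterior for Machine 1 is its product over the sum, 0.01750/0.10471 = 0.167.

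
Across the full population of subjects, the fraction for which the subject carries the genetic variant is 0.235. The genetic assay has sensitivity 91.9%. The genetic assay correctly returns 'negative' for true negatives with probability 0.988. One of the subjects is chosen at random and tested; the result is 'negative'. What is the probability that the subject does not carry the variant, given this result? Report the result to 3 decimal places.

Write H for 'the subject carries the genetic variant'. Prior odds H:¬H = 0.235/0.765 = 0.30719. For the 'negative' outcome, the likelihood ratio is 0.081/0.988 = 0.081984.
Posterior odds = 0.30719 × 0.081984 = 0.025185, so P(H|E) = 0.025185/(1+0.025185) = 0.025. Then P(¬H|E) = 1 − 0.025 = 0.975.

P(¬H | E) ≈ 0.975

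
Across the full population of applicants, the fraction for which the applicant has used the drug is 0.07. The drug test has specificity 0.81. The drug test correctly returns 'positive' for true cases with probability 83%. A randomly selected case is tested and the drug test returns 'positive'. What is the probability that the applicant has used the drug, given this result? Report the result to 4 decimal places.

Write H for 'the applicant has used the drug'. Prior odds H:¬H = 0.07/0.93 = 0.075269. For the 'positive' outcome, the likelihood ratio is 0.83/0.19 = 4.3684.
Posterior odds = 0.075269 × 4.3684 = 0.32881, so P(H|E) = 0.32881/(1+0.32881) = 0.2474.

P(H | E) ≈ 0.2474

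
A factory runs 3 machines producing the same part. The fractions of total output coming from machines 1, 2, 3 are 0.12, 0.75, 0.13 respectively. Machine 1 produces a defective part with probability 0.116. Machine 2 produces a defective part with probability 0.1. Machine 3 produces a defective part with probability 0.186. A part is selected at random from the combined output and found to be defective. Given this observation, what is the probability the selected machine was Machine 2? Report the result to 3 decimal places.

Tabulate prior·likelihood by source: [1] prior 0.12, lik 0.116, product 0.01392; [2] prior 0.75, lik 0.1, product 0.07500; [3] prior 0.13, lik 0.186, product 0.02418.
Normalizing constant = 0.11310; the posterior for Machine 2 is its product over the sum, 0.07500/0.11310 = 0.663.

Posterior probability ≈ 0.663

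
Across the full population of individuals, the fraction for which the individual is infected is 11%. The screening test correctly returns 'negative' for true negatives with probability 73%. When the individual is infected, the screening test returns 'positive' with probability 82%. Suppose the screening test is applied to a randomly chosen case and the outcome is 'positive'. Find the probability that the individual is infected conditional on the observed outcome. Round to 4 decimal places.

P(H | E) ≈ 0.2729

Let H be the event that the individual is infected. P(H) = 0.11, so P(¬H) = 0.89. With E the 'positive' result, P(E|H) = 0.82 and P(E|¬H) = 0.27.
P(E) = 0.82·0.11 + 0.27·0.89 = 0.090200 + 0.24030 = 0.33050.
By Bayes' theorem, P(H|E) = 0.090200 / 0.33050 = 0.2729.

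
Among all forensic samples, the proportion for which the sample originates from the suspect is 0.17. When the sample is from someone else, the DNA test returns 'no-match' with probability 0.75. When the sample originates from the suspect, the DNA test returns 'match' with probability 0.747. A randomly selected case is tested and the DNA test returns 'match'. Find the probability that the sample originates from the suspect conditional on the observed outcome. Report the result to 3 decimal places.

P(H | E) ≈ 0.380

Let H be the event that the sample originates from the suspect. P(H) = 0.17, so P(¬H) = 0.83. With E the 'match' result, P(E|H) = 0.747 and P(E|¬H) = 0.25.
P(E) = 0.747·0.17 + 0.25·0.83 = 0.12699 + 0.20750 = 0.33449.
By Bayes' theorem, P(H|E) = 0.12699 / 0.33449 = 0.380.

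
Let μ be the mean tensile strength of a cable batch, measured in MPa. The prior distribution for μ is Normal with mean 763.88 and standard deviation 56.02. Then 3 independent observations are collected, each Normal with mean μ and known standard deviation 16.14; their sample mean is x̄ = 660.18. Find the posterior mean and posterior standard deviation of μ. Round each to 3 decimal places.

Prior precision 1/τ₀² = 1/56.02² = 0.00031865; data precision n/σ² = 3/16.14² = 0.0115163.
Posterior precision = 0.00031865 + 0.0115163 = 0.0118350, giving posterior SD = 1/√0.0118350 = 9.192.
Posterior mean = (0.00031865·763.88 + 0.0115163·660.18) / 0.0118350 = 662.972.

Posterior mean ≈ 662.972; posterior SD ≈ 9.192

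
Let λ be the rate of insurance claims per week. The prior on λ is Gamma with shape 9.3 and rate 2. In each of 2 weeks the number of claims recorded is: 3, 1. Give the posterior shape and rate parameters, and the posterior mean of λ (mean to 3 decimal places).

The Poisson likelihood adds the total count to the shape and the number of exposure periods to the rate. Here ∑xᵢ = 4 and n = 2, so shape 9.3→13.3 and rate 2→4.
E[λ | data] = 13.3/4 = 3.325.

Posterior: Gamma(shape=13.3, rate=4); mean ≈ 3.325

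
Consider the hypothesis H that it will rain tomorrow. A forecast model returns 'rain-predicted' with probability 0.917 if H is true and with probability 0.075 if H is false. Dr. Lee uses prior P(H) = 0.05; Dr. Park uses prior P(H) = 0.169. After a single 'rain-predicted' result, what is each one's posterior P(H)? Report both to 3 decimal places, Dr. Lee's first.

Dr. Lee: 0.392; Dr. Park: 0.713

P('+'|H) = 0.917, P('+'|¬H) = 0.075.
Dr. Lee: numerator 0.917·0.05 = 0.045850; evidence = 0.045850+0.075·0.95 = 0.11710; posterior = 0.392.
Dr. Park: numerator 0.917·0.169 = 0.15497; evidence = 0.15497+0.075·0.831 = 0.21730; posterior = 0.713.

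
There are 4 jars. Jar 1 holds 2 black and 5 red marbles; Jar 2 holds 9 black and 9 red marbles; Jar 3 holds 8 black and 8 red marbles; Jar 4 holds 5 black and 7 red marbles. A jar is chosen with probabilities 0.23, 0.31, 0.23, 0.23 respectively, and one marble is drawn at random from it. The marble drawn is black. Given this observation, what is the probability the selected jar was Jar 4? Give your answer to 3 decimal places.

Tabulate prior·likelihood by source: [1] prior 0.23, lik 0.2857, product 0.06571; [2] prior 0.31, lik 0.5, product 0.1550; [3] prior 0.23, lik 0.5, product 0.1150; [4] prior 0.23, lik 0.4167, product 0.09583.
Normalizing constant = 0.43155; the posterior for Jar 4 is its product over the sum, 0.09583/0.43155 = 0.222.

Posterior probability ≈ 0.222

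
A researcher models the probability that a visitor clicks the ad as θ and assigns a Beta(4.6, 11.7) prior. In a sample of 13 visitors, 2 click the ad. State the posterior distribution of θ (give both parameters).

Observing 2 successes and 11 failures updates Beta(4.6, 11.7) by adding the success and failure counts to the two shape parameters: α = 4.6+2 = 6.6, β = 11.7+11 = 22.7.

Posterior: Beta(6.6, 22.7)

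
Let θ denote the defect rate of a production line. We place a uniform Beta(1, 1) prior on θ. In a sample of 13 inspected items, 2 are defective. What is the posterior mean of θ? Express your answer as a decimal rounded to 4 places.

Posterior mean ≈ 0.2000

The binomial likelihood is conjugate to the Beta prior: with 2 successes and 11 failures, the posterior is Beta(1+2, 1+11) = Beta(3, 12).
E[θ | data] = 3/(3+12) = 0.2000.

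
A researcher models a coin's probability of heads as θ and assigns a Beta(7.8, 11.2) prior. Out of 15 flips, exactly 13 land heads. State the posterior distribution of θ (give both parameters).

The binomial likelihood is conjugate to the Beta prior: with 13 successes and 2 failures, the posterior is Beta(7.8+13, 11.2+2) = Beta(20.8, 13.2).

Posterior: Beta(20.8, 13.2)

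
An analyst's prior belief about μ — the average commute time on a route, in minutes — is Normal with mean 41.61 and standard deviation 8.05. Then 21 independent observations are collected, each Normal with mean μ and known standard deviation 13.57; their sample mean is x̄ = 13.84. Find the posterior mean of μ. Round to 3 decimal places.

Posterior mean ≈ 17.150

With known σ, the Normal prior is conjugate. Weight on the data is w = (n/σ²)/(n/σ² + 1/τ₀²) = 0.114041/(0.114041+0.0154315) = 0.88081.
Posterior mean = w·x̄ + (1−w)·μ₀ = 0.88081·13.84 + 0.11919·41.61 = 17.150.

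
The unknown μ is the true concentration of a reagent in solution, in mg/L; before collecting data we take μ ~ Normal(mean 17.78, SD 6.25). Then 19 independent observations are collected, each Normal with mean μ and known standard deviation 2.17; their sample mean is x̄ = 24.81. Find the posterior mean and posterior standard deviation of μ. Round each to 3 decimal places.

With known σ, the Normal prior is conjugate. Weight on the data is w = (n/σ²)/(n/σ² + 1/τ₀²) = 4.03491/(4.03491+0.0256000) = 0.99370.
Posterior mean = w·x̄ + (1−w)·μ₀ = 0.99370·24.81 + 0.0063046·17.78 = 24.766. Posterior variance = 1/(4.03491+0.0256000) = 0.246274, so SD = 0.496.

Posterior mean ≈ 24.766; posterior SD ≈ 0.496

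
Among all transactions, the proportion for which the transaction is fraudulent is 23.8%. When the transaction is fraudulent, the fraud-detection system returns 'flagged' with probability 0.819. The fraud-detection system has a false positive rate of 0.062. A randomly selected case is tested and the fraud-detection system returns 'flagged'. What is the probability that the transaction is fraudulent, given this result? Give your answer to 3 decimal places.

P(H | E) ≈ 0.805

Let H be the event that the transaction is fraudulent. P(H) = 0.238, so P(¬H) = 0.762. With E the 'flagged' result, P(E|H) = 0.819 and P(E|¬H) = 0.062.
P(E) = 0.819·0.238 + 0.062·0.762 = 0.19492 + 0.047244 = 0.24217.
By Bayes' theorem, P(H|E) = 0.19492 / 0.24217 = 0.805.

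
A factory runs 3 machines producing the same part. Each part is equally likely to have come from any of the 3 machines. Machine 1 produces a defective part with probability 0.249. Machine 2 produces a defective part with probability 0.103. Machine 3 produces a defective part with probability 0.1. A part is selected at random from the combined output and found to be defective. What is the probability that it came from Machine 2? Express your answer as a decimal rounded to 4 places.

Posterior probability ≈ 0.2279

Tabulate prior·likelihood by source: [1] prior 0.333333, lik 0.249, product 0.08300; [2] prior 0.333333, lik 0.103, product 0.03433; [3] prior 0.333333, lik 0.1, product 0.03333.
Normalizing constant = 0.15067; the posterior for Machine 2 is its product over the sum, 0.03433/0.15067 = 0.2279.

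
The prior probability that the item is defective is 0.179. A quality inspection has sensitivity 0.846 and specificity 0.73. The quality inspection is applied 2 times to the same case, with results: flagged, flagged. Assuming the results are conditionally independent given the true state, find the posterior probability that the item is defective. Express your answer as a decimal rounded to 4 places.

Posterior P(H) ≈ 0.6816

Let H be the event that the item is defective; start with P(H) = 0.179. P('flagged'|H) = 0.846, P('flagged'|¬H) = 0.27.
Update on result 1 ('flagged'): P(H) ← 0.846·0.1790 / (0.846·0.1790 + 0.27·0.8210) = 0.15143/0.37310 = 0.4059.
Update on result 2 ('flagged'): P(H) ← 0.846·0.4059 / (0.846·0.4059 + 0.27·0.5941) = 0.34337/0.50378 = 0.6816.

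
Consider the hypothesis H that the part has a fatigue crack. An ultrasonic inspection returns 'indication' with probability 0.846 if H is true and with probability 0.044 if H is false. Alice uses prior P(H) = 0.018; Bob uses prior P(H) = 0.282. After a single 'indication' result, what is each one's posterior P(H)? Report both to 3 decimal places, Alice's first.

P('+'|H) = 0.846, P('+'|¬H) = 0.044.
Alice: numerator 0.846·0.018 = 0.015228; evidence = 0.015228+0.044·0.982 = 0.058436; posterior = 0.261.
Bob: numerator 0.846·0.282 = 0.23857; evidence = 0.23857+0.044·0.718 = 0.27016; posterior = 0.883.

Alice: 0.261; Bob: 0.883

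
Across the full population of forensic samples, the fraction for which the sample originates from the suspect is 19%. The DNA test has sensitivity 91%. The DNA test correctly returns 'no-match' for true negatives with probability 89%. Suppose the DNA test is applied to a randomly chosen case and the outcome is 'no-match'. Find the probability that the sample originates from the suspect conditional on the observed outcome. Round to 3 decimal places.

Write H for 'the sample originates from the suspect'. Prior odds H:¬H = 0.19/0.81 = 0.23457. For the 'no-match' outcome, the likelihood ratio is 0.09/0.89 = 0.10112.
Posterior odds = 0.23457 × 0.10112 = 0.023720, so P(H|E) = 0.023720/(1+0.023720) = 0.023.

P(H | E) ≈ 0.023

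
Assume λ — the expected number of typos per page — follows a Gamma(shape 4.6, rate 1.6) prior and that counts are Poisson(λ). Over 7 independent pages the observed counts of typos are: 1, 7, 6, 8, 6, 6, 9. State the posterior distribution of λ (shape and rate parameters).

Posterior: Gamma(shape=47.6, rate=8.6)

The Poisson likelihood adds the total count to the shape and the number of exposure periods to the rate. Here ∑xᵢ = 43 and n = 7, so shape 4.6→47.6 and rate 1.6→8.6.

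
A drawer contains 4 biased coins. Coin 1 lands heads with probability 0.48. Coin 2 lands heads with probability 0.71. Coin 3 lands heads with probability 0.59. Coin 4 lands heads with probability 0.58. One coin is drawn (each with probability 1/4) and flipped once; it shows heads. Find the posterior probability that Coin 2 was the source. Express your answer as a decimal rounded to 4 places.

Tabulate prior·likelihood by source: [1] prior 0.25, lik 0.48, product 0.1200; [2] prior 0.25, lik 0.71, product 0.1775; [3] prior 0.25, lik 0.59, product 0.1475; [4] prior 0.25, lik 0.58, product 0.1450.
Normalizing constant = 0.59000; the posterior for Coin 2 is its product over the sum, 0.1775/0.59000 = 0.3008.

Posterior probability ≈ 0.3008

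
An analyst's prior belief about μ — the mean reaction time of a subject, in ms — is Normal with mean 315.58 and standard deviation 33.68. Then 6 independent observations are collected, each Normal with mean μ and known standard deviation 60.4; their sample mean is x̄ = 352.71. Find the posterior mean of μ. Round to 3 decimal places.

With known σ, the Normal prior is conjugate. Weight on the data is w = (n/σ²)/(n/σ² + 1/τ₀²) = 0.00164466/(0.00164466+0.00088157) = 0.65103.
Posterior mean = w·x̄ + (1−w)·μ₀ = 0.65103·352.71 + 0.34897·315.58 = 339.753.

Posterior mean ≈ 339.753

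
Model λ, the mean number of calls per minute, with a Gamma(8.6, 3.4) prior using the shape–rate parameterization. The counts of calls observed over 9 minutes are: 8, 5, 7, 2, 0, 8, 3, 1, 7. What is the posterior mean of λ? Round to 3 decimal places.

Posterior mean ≈ 4.000

Total count ∑xᵢ = 41 over n = 9 minutes.
Gamma is conjugate to the Poisson likelihood: posterior is Gamma(shape = 8.6+41 = 49.6, rate = 3.4+9 = 12.4).
Posterior mean = shape/rate = 49.6/12.4 = 4.000.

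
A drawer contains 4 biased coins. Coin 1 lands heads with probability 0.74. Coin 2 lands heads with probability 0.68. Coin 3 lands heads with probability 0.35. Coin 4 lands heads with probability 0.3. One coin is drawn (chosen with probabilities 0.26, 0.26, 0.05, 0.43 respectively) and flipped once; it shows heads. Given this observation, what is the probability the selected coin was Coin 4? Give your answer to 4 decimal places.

Posterior probability ≈ 0.2501

P(heads|C1) = 0.74; P(heads|C2) = 0.68; P(heads|C3) = 0.35; P(heads|C4) = 0.3.
Prior × likelihood for each source: 0.26·0.74=0.1924, 0.26·0.68=0.1768, 0.05·0.35=0.01750, 0.43·0.3=0.1290. Summing gives P(heads) = 0.51570.
P(Coin 4 | heads) = 0.1290 / 0.51570 = 0.2501.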